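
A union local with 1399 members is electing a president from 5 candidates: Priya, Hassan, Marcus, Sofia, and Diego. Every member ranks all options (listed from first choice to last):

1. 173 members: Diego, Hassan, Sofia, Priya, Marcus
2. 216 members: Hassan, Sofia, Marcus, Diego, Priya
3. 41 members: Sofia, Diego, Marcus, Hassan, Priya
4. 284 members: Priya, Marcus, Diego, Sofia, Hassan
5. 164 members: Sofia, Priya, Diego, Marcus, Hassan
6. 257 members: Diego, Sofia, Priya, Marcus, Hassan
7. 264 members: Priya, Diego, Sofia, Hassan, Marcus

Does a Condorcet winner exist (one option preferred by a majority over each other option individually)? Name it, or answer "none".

Checking pairwise contests:
Sofia beats Priya 851–548.
Priya beats Hassan 969–430.
Priya beats Marcus 1142–257.
Diego beats Sofia 978–421.
Priya beats Diego 712–687.
Every option loses at least one head-to-head, so there is no Condorcet winner.

none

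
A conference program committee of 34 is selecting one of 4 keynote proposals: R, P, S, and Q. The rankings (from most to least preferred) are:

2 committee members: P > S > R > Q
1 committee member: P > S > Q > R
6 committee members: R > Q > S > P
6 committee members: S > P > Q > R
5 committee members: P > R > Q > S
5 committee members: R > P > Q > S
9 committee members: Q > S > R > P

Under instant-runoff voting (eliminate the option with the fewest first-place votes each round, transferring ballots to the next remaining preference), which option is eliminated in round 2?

Q

Round 1: R 11, P 8, S 6, Q 9. Eliminate S.
Round 2: R 11, P 14, Q 9. Eliminate Q.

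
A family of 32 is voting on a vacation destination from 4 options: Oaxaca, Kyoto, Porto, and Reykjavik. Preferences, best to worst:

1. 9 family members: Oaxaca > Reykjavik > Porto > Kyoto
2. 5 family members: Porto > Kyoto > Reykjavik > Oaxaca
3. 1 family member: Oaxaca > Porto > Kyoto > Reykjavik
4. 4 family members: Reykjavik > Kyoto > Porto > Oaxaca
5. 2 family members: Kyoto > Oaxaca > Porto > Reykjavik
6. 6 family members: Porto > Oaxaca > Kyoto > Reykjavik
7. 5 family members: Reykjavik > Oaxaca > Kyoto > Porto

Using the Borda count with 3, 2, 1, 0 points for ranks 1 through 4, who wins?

Oaxaca

Oaxaca: 9·3 + 5·0 + 1·3 + 4·0 + 2·2 + 6·2 + 5·2 = 56
Kyoto: 9·0 + 5·2 + 1·1 + 4·2 + 2·3 + 6·1 + 5·1 = 36
Porto: 9·1 + 5·3 + 1·2 + 4·1 + 2·1 + 6·3 + 5·0 = 50
Reykjavik: 9·2 + 5·1 + 1·0 + 4·3 + 2·0 + 6·0 + 5·3 = 50
Oaxaca has the highest Borda score (56).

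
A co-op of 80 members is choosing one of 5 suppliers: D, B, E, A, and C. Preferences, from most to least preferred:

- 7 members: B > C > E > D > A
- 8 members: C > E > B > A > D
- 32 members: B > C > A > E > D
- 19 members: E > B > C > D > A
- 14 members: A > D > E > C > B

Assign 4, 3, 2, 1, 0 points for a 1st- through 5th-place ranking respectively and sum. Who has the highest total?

D: 7·1 + 8·0 + 32·0 + 19·1 + 14·3 = 68
B: 7·4 + 8·2 + 32·4 + 19·3 + 14·0 = 229
E: 7·2 + 8·3 + 32·1 + 19·4 + 14·2 = 174
A: 7·0 + 8·1 + 32·2 + 19·0 + 14·4 = 128
C: 7·3 + 8·4 + 32·3 + 19·2 + 14·1 = 201
B has the highest Borda score (229).

B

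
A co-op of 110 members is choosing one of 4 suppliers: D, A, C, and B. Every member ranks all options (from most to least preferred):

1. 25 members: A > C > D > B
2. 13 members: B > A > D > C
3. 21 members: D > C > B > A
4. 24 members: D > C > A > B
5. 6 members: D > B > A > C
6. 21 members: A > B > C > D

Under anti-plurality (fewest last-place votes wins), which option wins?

Last-place votes: D 21, A 21, C 19, B 49.
C is ranked last by the fewest voters, so C wins.

C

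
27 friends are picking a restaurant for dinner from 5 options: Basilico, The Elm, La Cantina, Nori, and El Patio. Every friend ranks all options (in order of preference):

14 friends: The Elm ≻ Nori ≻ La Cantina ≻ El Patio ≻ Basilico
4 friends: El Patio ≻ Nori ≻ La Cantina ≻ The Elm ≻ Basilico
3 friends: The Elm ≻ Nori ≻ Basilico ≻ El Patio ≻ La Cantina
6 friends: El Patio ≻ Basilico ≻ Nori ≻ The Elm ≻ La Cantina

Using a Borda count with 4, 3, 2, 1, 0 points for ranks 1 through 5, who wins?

Basilico: 14·0 + 4·0 + 3·2 + 6·3 = 24
The Elm: 14·4 + 4·1 + 3·4 + 6·1 = 78
La Cantina: 14·2 + 4·2 + 3·0 + 6·0 = 36
Nori: 14·3 + 4·3 + 3·3 + 6·2 = 75
El Patio: 14·1 + 4·4 + 3·1 + 6·4 = 57
The Elm has the highest Borda score (78).

The Elm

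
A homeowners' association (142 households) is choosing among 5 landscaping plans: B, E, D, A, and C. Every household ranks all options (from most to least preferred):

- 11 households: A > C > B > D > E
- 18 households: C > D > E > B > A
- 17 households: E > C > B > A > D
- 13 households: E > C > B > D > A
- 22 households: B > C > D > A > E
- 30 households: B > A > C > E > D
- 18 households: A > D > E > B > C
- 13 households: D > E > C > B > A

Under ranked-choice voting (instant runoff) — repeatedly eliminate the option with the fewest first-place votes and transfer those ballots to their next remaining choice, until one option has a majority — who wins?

E

Round 1: B 52, E 30, D 13, A 29, C 18. Eliminate D.
Round 2: B 52, E 43, A 29, C 18. Eliminate C.
Round 3: B 52, E 61, A 29. Eliminate A.
Round 4: B 63, E 79. E has a majority.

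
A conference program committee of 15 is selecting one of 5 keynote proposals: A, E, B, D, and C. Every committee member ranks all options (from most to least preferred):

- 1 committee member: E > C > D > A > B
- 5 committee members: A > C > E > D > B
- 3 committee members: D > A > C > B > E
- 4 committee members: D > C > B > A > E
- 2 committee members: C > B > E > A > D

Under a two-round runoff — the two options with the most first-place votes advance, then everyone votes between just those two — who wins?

Round 1 first-place votes: A 5, E 1, B 0, D 7, C 2.
D and A advance.
Runoff: D is preferred to A by 8 voters; A by 7.
D wins the runoff.

D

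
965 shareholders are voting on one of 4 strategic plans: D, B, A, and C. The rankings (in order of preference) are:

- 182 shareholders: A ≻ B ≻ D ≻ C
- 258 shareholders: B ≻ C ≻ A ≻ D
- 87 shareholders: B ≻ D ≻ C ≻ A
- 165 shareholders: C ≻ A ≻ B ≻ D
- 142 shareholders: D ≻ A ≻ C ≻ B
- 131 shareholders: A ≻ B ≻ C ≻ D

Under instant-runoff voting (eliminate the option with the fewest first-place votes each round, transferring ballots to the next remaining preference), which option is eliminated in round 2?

Round 1: D 142, B 345, A 313, C 165. Eliminate D.
Round 2: B 345, A 455, C 165. Eliminate C.

C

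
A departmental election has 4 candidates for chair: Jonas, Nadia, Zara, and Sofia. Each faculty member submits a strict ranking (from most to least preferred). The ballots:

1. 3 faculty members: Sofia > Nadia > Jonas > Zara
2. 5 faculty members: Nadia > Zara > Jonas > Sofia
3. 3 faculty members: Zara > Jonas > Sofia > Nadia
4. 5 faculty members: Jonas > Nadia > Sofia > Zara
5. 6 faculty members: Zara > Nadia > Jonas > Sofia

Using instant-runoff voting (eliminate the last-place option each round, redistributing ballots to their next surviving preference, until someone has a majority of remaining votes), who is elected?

Nadia

Round 1: Jonas 5, Nadia 5, Zara 9, Sofia 3. Eliminate Sofia.
Round 2: Jonas 5, Nadia 8, Zara 9. Eliminate Jonas.
Round 3: Nadia 13, Zara 9. Nadia has a majority.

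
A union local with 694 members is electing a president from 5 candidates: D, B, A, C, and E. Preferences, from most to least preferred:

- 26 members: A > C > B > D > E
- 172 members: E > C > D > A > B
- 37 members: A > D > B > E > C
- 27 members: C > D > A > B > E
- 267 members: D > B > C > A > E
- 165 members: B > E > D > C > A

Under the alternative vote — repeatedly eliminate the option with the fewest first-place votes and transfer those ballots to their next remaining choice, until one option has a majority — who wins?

Round 1: D 267, B 165, A 63, C 27, E 172. Eliminate C.
Round 2: D 294, B 165, A 63, E 172. Eliminate A.
Round 3: D 331, B 191, E 172. Eliminate E.
Round 4: D 503, B 191. D has a majority.

D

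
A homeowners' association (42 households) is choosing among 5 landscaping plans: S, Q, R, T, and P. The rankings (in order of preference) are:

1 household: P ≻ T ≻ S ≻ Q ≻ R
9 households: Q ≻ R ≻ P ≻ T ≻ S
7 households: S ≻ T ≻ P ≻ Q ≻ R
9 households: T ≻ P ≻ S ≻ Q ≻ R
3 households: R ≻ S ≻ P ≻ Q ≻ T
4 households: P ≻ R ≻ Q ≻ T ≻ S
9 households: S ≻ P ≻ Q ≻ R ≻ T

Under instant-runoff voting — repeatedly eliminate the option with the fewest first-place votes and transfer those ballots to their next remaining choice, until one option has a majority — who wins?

Round 1: S 16, Q 9, R 3, T 9, P 5. Eliminate R.
Round 2: S 19, Q 9, T 9, P 5. Eliminate P.
Round 3: S 19, Q 13, T 10. Eliminate T.
Round 4: S 29, Q 13. S has a majority.

S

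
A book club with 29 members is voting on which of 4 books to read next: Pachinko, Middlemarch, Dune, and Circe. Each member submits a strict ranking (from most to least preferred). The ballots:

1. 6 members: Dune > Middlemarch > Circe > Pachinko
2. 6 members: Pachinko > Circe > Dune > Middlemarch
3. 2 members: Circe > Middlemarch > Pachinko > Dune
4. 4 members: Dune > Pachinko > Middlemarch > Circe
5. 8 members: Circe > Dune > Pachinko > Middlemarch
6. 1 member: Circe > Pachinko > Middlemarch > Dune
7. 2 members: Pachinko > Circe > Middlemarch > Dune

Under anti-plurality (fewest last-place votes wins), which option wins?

Last-place votes: Pachinko 6, Middlemarch 14, Dune 5, Circe 4.
Circe is ranked last by the fewest voters, so Circe wins.

Circe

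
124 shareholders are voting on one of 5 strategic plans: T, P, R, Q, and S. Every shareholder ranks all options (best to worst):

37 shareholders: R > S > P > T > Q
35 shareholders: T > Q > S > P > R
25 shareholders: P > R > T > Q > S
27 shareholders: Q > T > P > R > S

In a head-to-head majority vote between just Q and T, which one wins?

Voters preferring Q to T: 27; preferring T to Q: 97.
T wins the head-to-head.

T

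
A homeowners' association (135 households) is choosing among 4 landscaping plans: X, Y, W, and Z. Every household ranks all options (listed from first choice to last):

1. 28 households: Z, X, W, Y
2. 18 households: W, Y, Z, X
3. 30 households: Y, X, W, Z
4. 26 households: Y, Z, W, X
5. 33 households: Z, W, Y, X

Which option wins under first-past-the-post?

Z

First-place votes: X 0, Y 56, W 18, Z 61.
Z has the most first-place votes.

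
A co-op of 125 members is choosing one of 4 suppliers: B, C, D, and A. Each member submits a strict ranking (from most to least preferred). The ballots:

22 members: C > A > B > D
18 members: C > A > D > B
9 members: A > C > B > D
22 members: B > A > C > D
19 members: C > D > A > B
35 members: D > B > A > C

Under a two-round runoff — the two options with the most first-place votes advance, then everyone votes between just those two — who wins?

Round 1 first-place votes: B 22, C 59, D 35, A 9.
C and D advance.
Runoff: C is preferred to D by 90 voters; D by 35.
C wins the runoff.

C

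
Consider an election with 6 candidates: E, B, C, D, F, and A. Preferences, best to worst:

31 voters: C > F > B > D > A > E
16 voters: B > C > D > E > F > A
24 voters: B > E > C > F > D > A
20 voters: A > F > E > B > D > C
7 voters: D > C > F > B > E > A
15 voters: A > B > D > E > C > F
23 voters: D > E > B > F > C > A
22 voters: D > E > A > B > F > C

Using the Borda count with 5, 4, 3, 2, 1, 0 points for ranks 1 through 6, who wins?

B

E: 31·0 + 16·2 + 24·4 + 20·3 + 7·1 + 15·2 + 23·4 + 22·4 = 405
B: 31·3 + 16·5 + 24·5 + 20·2 + 7·2 + 15·4 + 23·3 + 22·2 = 520
C: 31·5 + 16·4 + 24·3 + 20·0 + 7·4 + 15·1 + 23·1 + 22·0 = 357
D: 31·2 + 16·3 + 24·1 + 20·1 + 7·5 + 15·3 + 23·5 + 22·5 = 459
F: 31·4 + 16·1 + 24·2 + 20·4 + 7·3 + 15·0 + 23·2 + 22·1 = 357
A: 31·1 + 16·0 + 24·0 + 20·5 + 7·0 + 15·5 + 23·0 + 22·3 = 272
B has the highest Borda score (520).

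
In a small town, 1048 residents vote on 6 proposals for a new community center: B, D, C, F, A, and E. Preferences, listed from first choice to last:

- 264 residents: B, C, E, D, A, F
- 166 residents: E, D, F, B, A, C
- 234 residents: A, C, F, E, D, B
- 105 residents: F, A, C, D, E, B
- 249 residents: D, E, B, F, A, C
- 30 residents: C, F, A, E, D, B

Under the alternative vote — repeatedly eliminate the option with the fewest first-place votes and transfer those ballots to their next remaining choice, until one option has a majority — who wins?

Round 1: B 264, D 249, C 30, F 105, A 234, E 166. Eliminate C.
Round 2: B 264, D 249, F 135, A 234, E 166. Eliminate F.
Round 3: B 264, D 249, A 369, E 166. Eliminate E.
Round 4: B 264, D 415, A 369. Eliminate B.
Round 5: D 679, A 369. D has a majority.

D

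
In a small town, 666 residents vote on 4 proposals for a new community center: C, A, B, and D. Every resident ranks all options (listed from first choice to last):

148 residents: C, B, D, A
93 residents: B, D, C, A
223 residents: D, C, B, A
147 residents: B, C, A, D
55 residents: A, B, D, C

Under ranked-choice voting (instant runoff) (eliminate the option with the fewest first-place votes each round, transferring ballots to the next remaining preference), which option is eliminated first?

A

Round 1: C 148, A 55, B 240, D 223. Eliminate A.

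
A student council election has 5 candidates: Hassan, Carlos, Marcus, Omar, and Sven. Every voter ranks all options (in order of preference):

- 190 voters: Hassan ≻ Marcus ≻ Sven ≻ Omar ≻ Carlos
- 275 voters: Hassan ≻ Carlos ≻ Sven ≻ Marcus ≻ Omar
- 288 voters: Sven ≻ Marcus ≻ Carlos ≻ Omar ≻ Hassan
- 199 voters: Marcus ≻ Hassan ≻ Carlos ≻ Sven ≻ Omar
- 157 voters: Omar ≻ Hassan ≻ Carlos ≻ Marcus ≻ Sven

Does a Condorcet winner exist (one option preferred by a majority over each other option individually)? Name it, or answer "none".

Hassan vs Carlos: 821–288 for Hassan.
Hassan vs Marcus: 622–487 for Hassan.
Hassan vs Omar: 664–445 for Hassan.
Hassan vs Sven: 821–288 for Hassan.
Hassan beats every other option head-to-head.

Hassan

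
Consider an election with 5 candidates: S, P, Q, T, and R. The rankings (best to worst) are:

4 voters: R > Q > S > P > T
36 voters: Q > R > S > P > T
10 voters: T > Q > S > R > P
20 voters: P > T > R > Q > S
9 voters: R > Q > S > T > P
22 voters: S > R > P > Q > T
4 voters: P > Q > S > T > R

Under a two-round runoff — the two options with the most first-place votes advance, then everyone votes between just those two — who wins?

Q

Round 1 first-place votes: S 22, P 24, Q 36, T 10, R 13.
Q and P advance.
Runoff: Q is preferred to P by 59 voters; P by 46.
Q wins the runoff.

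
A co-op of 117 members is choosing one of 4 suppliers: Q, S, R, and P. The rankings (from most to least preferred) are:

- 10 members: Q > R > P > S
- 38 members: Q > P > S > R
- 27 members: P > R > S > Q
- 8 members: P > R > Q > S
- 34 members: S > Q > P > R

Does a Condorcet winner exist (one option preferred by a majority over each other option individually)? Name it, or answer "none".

none

Checking pairwise contests:
S beats Q 61–56.
P beats S 83–34.
Q beats R 82–35.
Q beats P 82–35.
Every option loses at least one head-to-head, so there is no Condorcet winner.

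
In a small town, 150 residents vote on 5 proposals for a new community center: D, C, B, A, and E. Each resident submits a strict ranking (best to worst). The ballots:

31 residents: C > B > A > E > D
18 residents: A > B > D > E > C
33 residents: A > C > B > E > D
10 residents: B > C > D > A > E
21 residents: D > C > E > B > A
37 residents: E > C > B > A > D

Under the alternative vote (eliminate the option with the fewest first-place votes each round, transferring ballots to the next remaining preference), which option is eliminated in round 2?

D

Round 1: D 21, C 31, B 10, A 51, E 37. Eliminate B.
Round 2: D 21, C 41, A 51, E 37. Eliminate D.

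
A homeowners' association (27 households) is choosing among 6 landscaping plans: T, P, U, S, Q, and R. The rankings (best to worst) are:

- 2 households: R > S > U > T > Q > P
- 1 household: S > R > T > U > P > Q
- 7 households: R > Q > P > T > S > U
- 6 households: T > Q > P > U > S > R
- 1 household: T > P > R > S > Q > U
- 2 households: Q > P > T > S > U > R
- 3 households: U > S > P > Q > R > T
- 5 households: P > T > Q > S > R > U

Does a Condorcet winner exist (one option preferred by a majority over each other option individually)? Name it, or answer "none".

none

Checking pairwise contests:
P beats T 17–10.
Q beats P 17–10.
T beats U 22–5.
T beats S 21–6.
T beats Q 15–12.
T beats R 14–13.
Every option loses at least one head-to-head, so there is no Condorcet winner.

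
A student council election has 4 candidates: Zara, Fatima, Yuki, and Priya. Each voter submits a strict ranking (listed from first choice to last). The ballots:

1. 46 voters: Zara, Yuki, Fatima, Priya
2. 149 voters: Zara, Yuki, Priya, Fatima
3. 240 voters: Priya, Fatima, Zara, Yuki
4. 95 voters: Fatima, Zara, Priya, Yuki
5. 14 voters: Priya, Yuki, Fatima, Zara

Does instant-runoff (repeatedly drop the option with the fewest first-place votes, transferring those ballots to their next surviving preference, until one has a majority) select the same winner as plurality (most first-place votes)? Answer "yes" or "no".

no

Instant-runoff — R1 Zara 195, Fatima 95, Yuki 0, Priya 254 (Yuki out); R2 Zara 195, Fatima 95, Priya 254 (Fatima out); R3 Zara 290, Priya 254 (Zara winner). Winner: Zara.
Plurality — first-place votes: Zara 195, Fatima 95, Yuki 0, Priya 254. Winner: Priya.
The two methods disagree.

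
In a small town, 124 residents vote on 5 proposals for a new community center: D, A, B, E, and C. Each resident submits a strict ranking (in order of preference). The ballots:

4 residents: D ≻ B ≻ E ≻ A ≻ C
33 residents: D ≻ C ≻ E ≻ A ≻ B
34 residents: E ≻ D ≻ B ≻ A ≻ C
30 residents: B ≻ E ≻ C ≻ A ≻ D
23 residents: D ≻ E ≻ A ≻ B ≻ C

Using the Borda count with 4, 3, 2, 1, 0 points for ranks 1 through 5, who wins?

E

D: 4·4 + 33·4 + 34·3 + 30·0 + 23·4 = 342
A: 4·1 + 33·1 + 34·1 + 30·1 + 23·2 = 147
B: 4·3 + 33·0 + 34·2 + 30·4 + 23·1 = 223
E: 4·2 + 33·2 + 34·4 + 30·3 + 23·3 = 369
C: 4·0 + 33·3 + 34·0 + 30·2 + 23·0 = 159
E has the highest Borda score (369).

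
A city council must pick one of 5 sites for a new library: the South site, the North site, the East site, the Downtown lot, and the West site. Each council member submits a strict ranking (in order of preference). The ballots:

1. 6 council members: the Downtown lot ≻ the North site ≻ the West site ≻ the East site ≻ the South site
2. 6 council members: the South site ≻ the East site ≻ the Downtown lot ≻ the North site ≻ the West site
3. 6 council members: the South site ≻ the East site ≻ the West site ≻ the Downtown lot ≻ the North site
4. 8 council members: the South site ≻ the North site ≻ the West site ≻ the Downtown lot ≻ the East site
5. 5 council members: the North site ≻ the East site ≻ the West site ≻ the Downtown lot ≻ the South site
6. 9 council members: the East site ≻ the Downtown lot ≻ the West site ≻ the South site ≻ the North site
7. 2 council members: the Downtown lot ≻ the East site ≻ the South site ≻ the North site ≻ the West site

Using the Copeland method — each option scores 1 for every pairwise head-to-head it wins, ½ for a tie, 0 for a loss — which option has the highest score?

the South site: beats the North site and the West site; loses to the East site and the Downtown lot → score 2.
the North site: beats the West site; loses to the South site, the East site, and the Downtown lot → score 1.
the East site: beats the South site, the North site, the Downtown lot, and the West site → score 4.
the Downtown lot: beats the South site, the North site, and the West site; loses to the East site → score 3.
the West site: loses to the South site, the North site, the East site, and the Downtown lot → score 0.
the East site has the best pairwise record.

the East site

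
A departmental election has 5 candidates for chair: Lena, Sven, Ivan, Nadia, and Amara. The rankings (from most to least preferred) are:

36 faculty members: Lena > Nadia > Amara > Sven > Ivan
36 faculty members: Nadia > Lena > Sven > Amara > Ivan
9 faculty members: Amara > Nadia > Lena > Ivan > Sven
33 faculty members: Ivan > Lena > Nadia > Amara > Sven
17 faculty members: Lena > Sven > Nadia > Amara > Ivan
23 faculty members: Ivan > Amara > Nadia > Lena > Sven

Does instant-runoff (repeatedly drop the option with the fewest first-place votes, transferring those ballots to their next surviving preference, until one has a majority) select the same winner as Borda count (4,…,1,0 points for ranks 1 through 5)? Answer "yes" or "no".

yes

Instant-runoff — R1 Lena 53, Sven 0, Ivan 56, Nadia 36, Amara 9 (Sven out); R2 Lena 53, Ivan 56, Nadia 36, Amara 9 (Amara out); R3 Lena 53, Ivan 56, Nadia 45 (Nadia out); R4 Lena 98, Ivan 56 (Lena winner). Winner: Lena.
Borda — scores: Lena 460, Sven 159, Ivan 233, Nadia 425, Amara 263. Winner: Lena.
The two methods agree.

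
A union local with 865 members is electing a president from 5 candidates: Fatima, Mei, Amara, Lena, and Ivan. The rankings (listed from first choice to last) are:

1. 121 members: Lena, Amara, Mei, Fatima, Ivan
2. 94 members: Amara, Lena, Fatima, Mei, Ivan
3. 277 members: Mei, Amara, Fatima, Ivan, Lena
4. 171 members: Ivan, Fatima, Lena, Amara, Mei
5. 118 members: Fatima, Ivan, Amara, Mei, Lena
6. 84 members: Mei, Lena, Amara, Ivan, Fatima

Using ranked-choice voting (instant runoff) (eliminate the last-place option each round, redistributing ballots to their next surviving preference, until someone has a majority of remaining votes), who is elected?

Mei

Round 1: Fatima 118, Mei 361, Amara 94, Lena 121, Ivan 171. Eliminate Amara.
Round 2: Fatima 118, Mei 361, Lena 215, Ivan 171. Eliminate Fatima.
Round 3: Mei 361, Lena 215, Ivan 289. Eliminate Lena.
Round 4: Mei 576, Ivan 289. Mei has a majority.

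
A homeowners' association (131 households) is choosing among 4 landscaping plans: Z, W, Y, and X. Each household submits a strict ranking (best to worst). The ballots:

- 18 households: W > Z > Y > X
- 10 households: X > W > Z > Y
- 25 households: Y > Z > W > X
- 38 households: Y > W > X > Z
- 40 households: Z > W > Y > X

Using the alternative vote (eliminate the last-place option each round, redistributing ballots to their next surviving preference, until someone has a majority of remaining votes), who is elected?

Round 1: Z 40, W 18, Y 63, X 10. Eliminate X.
Round 2: Z 40, W 28, Y 63. Eliminate W.
Round 3: Z 68, Y 63. Z has a majority.

Z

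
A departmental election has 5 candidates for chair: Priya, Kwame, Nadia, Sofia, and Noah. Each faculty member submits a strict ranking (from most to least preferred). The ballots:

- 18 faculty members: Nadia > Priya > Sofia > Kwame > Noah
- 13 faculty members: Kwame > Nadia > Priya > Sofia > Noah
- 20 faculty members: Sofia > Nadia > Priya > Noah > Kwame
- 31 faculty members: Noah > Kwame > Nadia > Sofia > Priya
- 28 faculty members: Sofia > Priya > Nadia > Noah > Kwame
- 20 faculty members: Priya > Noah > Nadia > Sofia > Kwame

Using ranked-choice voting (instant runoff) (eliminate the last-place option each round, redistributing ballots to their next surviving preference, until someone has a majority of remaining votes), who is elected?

Round 1: Priya 20, Kwame 13, Nadia 18, Sofia 48, Noah 31. Eliminate Kwame.
Round 2: Priya 20, Nadia 31, Sofia 48, Noah 31. Eliminate Priya.
Round 3: Nadia 31, Sofia 48, Noah 51. Eliminate Nadia.
Round 4: Sofia 79, Noah 51. Sofia has a majority.

Sofia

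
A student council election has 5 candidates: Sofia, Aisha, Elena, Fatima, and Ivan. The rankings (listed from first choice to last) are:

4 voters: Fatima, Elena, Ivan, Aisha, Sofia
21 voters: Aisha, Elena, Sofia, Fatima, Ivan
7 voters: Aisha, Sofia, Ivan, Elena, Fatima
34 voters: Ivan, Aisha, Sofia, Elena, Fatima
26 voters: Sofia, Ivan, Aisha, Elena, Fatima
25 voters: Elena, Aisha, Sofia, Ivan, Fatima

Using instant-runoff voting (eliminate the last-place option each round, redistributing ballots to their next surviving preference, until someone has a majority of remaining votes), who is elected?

Ivan

Round 1: Sofia 26, Aisha 28, Elena 25, Fatima 4, Ivan 34. Eliminate Fatima.
Round 2: Sofia 26, Aisha 28, Elena 29, Ivan 34. Eliminate Sofia.
Round 3: Aisha 28, Elena 29, Ivan 60. Ivan has a majority.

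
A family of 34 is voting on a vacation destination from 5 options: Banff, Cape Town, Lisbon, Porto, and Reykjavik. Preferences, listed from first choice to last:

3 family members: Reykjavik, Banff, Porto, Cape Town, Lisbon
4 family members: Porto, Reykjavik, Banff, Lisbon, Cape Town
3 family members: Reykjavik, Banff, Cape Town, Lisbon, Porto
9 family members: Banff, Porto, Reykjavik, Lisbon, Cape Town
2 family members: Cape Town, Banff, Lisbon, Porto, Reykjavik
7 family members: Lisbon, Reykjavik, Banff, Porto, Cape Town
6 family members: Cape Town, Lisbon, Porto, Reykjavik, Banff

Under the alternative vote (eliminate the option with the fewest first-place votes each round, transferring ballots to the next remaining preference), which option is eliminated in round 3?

Cape Town

Round 1: Banff 9, Cape Town 8, Lisbon 7, Porto 4, Reykjavik 6. Eliminate Porto.
Round 2: Banff 9, Cape Town 8, Lisbon 7, Reykjavik 10. Eliminate Lisbon.
Round 3: Banff 9, Cape Town 8, Reykjavik 17. Eliminate Cape Town.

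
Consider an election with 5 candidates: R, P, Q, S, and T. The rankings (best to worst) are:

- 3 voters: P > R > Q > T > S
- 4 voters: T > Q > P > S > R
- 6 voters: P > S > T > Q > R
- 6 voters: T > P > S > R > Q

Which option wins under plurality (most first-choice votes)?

First-place votes: R 0, P 9, Q 0, S 0, T 10.
T has the most first-place votes.

T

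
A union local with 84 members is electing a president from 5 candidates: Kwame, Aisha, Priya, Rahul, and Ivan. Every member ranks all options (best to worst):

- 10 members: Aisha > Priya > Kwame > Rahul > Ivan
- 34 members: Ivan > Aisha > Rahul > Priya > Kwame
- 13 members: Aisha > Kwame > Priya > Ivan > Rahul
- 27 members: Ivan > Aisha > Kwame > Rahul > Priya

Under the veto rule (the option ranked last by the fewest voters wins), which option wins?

Last-place votes: Kwame 34, Aisha 0, Priya 27, Rahul 13, Ivan 10.
Aisha is ranked last by the fewest voters, so Aisha wins.

Aisha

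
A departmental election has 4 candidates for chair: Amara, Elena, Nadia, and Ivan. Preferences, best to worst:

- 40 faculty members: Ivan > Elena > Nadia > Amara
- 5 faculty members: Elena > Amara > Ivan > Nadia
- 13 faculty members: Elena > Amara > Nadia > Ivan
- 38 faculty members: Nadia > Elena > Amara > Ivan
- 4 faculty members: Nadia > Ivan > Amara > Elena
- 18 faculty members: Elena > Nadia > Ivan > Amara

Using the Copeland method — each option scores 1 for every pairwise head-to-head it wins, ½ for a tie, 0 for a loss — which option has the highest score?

Amara: loses to Elena, Nadia, and Ivan → score 0.
Elena: beats Amara, Nadia, and Ivan → score 3.
Nadia: beats Amara and Ivan; loses to Elena → score 2.
Ivan: beats Amara; loses to Elena and Nadia → score 1.
Elena has the best pairwise record.

Elena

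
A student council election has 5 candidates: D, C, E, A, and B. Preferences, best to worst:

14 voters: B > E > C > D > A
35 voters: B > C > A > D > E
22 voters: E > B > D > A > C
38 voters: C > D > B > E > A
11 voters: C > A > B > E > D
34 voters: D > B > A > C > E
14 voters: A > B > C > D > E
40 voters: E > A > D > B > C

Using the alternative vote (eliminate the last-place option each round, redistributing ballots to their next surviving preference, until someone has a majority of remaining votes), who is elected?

Round 1: D 34, C 49, E 62, A 14, B 49. Eliminate A.
Round 2: D 34, C 49, E 62, B 63. Eliminate D.
Round 3: C 49, E 62, B 97. Eliminate C.
Round 4: E 62, B 146. B has a majority.

B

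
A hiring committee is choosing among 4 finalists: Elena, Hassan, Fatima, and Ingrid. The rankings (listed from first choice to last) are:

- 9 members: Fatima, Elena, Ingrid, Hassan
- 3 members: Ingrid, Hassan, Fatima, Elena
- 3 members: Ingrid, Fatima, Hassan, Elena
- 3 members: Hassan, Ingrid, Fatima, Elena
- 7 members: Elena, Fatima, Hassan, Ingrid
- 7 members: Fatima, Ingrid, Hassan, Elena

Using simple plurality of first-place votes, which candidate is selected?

Fatima

First-place votes: Elena 7, Hassan 3, Fatima 16, Ingrid 6.
Fatima has the most first-place votes.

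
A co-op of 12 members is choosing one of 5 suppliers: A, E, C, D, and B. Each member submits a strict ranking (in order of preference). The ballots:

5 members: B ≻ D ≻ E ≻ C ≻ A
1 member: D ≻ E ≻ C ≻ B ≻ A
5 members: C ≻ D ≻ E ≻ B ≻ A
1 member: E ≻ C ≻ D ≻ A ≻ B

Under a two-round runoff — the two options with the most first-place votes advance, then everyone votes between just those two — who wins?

C

Round 1 first-place votes: A 0, E 1, C 5, D 1, B 5.
B and C advance.
Runoff: B is preferred to C by 5 voters; C by 7.
C wins the runoff.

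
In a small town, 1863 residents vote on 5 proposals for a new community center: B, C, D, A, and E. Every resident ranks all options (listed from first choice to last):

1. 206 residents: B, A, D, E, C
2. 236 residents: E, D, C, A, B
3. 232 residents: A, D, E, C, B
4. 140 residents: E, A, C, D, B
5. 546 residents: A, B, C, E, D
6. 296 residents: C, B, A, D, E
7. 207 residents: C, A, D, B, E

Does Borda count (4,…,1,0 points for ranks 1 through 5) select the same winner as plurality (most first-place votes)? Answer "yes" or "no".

Borda — scores: B 3557, C 4088, D 2666, A 5599, E 2720. Winner: A.
Plurality — first-place votes: B 206, C 503, D 0, A 778, E 376. Winner: A.
The two methods agree.

yes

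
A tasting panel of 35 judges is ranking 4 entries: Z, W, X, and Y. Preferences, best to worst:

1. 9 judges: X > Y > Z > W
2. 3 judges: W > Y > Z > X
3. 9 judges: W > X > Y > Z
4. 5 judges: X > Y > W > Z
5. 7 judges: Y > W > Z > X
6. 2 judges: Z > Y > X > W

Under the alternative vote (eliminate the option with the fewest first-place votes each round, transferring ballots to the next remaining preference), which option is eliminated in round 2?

Round 1: Z 2, W 12, X 14, Y 7. Eliminate Z.
Round 2: W 12, X 14, Y 9. Eliminate Y.

Y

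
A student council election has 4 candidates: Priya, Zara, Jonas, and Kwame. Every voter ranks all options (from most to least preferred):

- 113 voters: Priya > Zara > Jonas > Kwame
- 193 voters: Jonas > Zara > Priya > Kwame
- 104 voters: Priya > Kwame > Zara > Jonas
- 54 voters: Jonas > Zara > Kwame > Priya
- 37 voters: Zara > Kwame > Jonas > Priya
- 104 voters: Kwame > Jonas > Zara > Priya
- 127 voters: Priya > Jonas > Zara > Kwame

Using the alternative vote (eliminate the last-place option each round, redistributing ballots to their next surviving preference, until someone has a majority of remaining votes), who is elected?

Jonas

Round 1: Priya 344, Zara 37, Jonas 247, Kwame 104. Eliminate Zara.
Round 2: Priya 344, Jonas 247, Kwame 141. Eliminate Kwame.
Round 3: Priya 344, Jonas 388. Jonas has a majority.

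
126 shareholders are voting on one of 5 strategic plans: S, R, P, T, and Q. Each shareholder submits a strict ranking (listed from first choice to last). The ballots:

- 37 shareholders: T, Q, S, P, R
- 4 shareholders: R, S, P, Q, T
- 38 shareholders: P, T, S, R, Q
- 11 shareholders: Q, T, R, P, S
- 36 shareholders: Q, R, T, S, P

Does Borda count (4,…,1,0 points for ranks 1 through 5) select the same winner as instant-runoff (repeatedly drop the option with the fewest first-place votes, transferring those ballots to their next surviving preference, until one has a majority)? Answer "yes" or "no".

Borda — scores: S 198, R 184, P 208, T 367, Q 303. Winner: T.
Instant-runoff — R1 S 0, R 4, P 38, T 37, Q 47 (S out); R2 R 4, P 38, T 37, Q 47 (R out); R3 P 42, T 37, Q 47 (T out); R4 P 42, Q 84 (Q winner). Winner: Q.
The two methods disagree.

no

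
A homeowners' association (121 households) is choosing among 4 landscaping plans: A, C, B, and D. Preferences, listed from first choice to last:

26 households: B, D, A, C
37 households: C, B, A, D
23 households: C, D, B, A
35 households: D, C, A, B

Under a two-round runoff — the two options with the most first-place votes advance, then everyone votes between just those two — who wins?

D

Round 1 first-place votes: A 0, C 60, B 26, D 35.
C and D advance.
Runoff: C is preferred to D by 60 voters; D by 61.
D wins the runoff.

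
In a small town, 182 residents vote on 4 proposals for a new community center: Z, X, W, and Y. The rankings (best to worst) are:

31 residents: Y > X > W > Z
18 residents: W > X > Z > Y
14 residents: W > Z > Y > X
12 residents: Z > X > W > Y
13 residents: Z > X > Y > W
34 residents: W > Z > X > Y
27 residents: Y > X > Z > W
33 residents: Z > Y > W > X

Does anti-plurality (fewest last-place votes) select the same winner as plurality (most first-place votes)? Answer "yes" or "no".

Anti-plurality — last-place votes: Z 31, X 47, W 40, Y 64. Winner: Z.
Plurality — first-place votes: Z 58, X 0, W 66, Y 58. Winner: W.
The two methods disagree.

no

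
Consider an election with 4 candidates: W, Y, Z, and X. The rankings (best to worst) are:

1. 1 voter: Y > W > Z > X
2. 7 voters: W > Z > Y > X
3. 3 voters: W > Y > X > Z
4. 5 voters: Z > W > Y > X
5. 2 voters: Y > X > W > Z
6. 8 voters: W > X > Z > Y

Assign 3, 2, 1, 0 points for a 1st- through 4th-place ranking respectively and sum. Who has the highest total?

W

W: 1·2 + 7·3 + 3·3 + 5·2 + 2·1 + 8·3 = 68
Y: 1·3 + 7·1 + 3·2 + 5·1 + 2·3 + 8·0 = 27
Z: 1·1 + 7·2 + 3·0 + 5·3 + 2·0 + 8·1 = 38
X: 1·0 + 7·0 + 3·1 + 5·0 + 2·2 + 8·2 = 23
W has the highest Borda score (68).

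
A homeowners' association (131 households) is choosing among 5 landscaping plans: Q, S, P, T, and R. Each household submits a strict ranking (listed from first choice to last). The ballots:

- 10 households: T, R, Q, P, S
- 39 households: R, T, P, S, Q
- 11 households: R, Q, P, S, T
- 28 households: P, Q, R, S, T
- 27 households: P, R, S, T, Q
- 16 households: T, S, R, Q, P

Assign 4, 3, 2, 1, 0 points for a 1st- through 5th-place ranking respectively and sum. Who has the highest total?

R

Q: 10·2 + 39·0 + 11·3 + 28·3 + 27·0 + 16·1 = 153
S: 10·0 + 39·1 + 11·1 + 28·1 + 27·2 + 16·3 = 180
P: 10·1 + 39·2 + 11·2 + 28·4 + 27·4 + 16·0 = 330
T: 10·4 + 39·3 + 11·0 + 28·0 + 27·1 + 16·4 = 248
R: 10·3 + 39·4 + 11·4 + 28·2 + 27·3 + 16·2 = 399
R has the highest Borda score (399).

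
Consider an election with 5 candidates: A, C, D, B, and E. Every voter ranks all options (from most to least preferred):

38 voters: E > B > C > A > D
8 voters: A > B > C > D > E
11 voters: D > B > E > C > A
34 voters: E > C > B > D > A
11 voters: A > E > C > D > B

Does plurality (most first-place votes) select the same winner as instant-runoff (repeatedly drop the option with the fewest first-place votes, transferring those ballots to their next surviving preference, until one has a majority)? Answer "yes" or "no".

yes

Plurality — first-place votes: A 19, C 0, D 11, B 0, E 72. Winner: E.
Instant-runoff — R1 A 19, C 0, D 11, B 0, E 72 (E winner). Winner: E.
The two methods agree.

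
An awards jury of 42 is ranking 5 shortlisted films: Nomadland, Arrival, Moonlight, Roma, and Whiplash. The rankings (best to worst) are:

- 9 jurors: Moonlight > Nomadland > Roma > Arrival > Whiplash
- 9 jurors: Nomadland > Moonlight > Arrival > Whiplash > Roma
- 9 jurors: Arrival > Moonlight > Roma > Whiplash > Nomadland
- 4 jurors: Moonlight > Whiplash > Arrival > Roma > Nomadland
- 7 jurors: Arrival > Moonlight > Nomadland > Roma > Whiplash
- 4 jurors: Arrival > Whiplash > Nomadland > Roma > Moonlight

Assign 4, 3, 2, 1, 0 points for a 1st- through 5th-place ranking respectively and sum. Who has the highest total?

Nomadland: 9·3 + 9·4 + 9·0 + 4·0 + 7·2 + 4·2 = 85
Arrival: 9·1 + 9·2 + 9·4 + 4·2 + 7·4 + 4·4 = 115
Moonlight: 9·4 + 9·3 + 9·3 + 4·4 + 7·3 + 4·0 = 127
Roma: 9·2 + 9·0 + 9·2 + 4·1 + 7·1 + 4·1 = 51
Whiplash: 9·0 + 9·1 + 9·1 + 4·3 + 7·0 + 4·3 = 42
Moonlight has the highest Borda score (127).

Moonlight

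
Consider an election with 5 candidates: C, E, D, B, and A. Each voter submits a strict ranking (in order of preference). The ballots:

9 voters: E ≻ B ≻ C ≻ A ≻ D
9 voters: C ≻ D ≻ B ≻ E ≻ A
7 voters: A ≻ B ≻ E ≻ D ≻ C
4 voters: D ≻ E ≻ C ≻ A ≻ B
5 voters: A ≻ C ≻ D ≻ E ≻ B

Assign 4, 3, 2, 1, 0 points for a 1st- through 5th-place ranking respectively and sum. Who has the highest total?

C: 9·2 + 9·4 + 7·0 + 4·2 + 5·3 = 77
E: 9·4 + 9·1 + 7·2 + 4·3 + 5·1 = 76
D: 9·0 + 9·3 + 7·1 + 4·4 + 5·2 = 60
B: 9·3 + 9·2 + 7·3 + 4·0 + 5·0 = 66
A: 9·1 + 9·0 + 7·4 + 4·1 + 5·4 = 61
C has the highest Borda score (77).

C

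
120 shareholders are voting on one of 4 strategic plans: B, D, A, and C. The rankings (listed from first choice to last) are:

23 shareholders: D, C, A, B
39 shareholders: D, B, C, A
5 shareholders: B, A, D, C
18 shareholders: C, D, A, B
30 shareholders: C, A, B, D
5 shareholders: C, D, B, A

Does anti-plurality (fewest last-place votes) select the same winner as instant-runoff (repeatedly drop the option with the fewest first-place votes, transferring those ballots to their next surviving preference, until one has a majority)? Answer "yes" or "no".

no

Anti-plurality — last-place votes: B 41, D 30, A 44, C 5. Winner: C.
Instant-runoff — R1 B 5, D 62, A 0, C 53 (D winner). Winner: D.
The two methods disagree.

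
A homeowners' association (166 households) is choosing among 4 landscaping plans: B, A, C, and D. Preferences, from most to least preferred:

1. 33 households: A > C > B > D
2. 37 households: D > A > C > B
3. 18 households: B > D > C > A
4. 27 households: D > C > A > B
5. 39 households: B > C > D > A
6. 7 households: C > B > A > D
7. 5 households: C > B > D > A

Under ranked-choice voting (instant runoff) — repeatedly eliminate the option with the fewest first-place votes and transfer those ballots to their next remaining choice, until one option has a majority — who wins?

B

Round 1: B 57, A 33, C 12, D 64. Eliminate C.
Round 2: B 69, A 33, D 64. Eliminate A.
Round 3: B 102, D 64. B has a majority.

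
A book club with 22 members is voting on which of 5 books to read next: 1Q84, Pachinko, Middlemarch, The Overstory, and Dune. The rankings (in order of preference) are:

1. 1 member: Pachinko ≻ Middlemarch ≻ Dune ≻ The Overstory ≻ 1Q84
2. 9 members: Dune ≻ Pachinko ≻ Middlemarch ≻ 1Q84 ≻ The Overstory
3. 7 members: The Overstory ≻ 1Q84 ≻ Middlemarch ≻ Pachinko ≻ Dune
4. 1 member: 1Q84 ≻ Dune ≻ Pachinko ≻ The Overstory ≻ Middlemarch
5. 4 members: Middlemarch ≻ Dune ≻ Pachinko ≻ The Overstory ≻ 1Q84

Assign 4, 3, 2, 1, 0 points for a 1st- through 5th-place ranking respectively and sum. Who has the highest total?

Dune

1Q84: 1·0 + 9·1 + 7·3 + 1·4 + 4·0 = 34
Pachinko: 1·4 + 9·3 + 7·1 + 1·2 + 4·2 = 48
Middlemarch: 1·3 + 9·2 + 7·2 + 1·0 + 4·4 = 51
The Overstory: 1·1 + 9·0 + 7·4 + 1·1 + 4·1 = 34
Dune: 1·2 + 9·4 + 7·0 + 1·3 + 4·3 = 53
Dune has the highest Borda score (53).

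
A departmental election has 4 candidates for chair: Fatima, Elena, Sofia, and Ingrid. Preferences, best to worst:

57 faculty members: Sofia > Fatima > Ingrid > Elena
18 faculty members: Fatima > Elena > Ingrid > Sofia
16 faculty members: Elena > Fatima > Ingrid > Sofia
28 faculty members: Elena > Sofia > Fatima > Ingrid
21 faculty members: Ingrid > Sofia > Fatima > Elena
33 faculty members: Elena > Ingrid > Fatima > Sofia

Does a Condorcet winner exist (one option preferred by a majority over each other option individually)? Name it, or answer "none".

none

Checking pairwise contests:
Sofia beats Fatima 106–67.
Fatima beats Elena 96–77.
Elena beats Sofia 95–78.
Fatima beats Ingrid 119–54.
Every option loses at least one head-to-head, so there is no Condorcet winner.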